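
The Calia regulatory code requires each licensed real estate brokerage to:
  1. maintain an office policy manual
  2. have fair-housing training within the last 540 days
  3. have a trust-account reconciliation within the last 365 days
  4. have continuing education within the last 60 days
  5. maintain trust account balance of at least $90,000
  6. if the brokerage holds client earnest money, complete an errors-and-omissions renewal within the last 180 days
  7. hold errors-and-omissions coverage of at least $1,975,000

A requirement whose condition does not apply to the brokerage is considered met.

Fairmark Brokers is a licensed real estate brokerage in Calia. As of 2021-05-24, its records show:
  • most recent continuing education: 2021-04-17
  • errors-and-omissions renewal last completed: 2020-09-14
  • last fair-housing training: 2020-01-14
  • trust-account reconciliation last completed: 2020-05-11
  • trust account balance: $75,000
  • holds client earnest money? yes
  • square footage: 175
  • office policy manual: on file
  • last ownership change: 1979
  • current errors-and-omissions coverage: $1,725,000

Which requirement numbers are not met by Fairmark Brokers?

3, 5, 6, 7

1. office policy manual present → met
2. fair-housing training 496 days ago vs limit 540 → met
3. trust-account reconciliation 378 days ago vs limit 365 → not met
4. continuing education 37 days ago vs limit 60 → met
5. trust account balance $75,000 < $90,000 → not met
6. condition 'holds client earnest money' holds; errors-and-omissions renewal 252 days ago vs limit 180 → not met
7. errors-and-omissions coverage $1,725,000 < $1,975,000 → not met
Not met: 3, 5, 6, 7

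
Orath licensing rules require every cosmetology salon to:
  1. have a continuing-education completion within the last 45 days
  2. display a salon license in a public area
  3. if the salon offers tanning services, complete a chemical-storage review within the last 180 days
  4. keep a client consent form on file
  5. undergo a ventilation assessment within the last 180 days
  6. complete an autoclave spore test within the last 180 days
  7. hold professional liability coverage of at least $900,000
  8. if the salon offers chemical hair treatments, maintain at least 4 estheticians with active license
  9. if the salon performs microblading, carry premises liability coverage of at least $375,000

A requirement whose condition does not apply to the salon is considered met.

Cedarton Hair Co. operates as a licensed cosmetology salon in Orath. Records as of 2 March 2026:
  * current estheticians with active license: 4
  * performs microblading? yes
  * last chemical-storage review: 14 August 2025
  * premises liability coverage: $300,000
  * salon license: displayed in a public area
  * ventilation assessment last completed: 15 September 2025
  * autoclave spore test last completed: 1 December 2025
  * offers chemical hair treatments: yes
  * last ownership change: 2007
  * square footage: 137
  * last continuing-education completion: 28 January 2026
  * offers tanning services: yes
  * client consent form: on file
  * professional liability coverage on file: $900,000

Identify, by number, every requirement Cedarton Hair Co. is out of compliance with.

3, 9

1. continuing-education completion 33 days ago vs limit 45 → met
2. salon license present → met
3. condition 'offers tanning services' holds; chemical-storage review 200 days ago vs limit 180 → not met
4. client consent form present → met
5. ventilation assessment 168 days ago vs limit 180 → met
6. autoclave spore test 91 days ago vs limit 180 → met
7. professional liability coverage $900,000 ≥ $900,000 → met
8. condition 'offers chemical hair treatments' holds; estheticians with active license 4 ≥ 4 → met
9. condition 'performs microblading' holds; premises liability coverage $300,000 < $375,000 → not met
Not met: 3, 9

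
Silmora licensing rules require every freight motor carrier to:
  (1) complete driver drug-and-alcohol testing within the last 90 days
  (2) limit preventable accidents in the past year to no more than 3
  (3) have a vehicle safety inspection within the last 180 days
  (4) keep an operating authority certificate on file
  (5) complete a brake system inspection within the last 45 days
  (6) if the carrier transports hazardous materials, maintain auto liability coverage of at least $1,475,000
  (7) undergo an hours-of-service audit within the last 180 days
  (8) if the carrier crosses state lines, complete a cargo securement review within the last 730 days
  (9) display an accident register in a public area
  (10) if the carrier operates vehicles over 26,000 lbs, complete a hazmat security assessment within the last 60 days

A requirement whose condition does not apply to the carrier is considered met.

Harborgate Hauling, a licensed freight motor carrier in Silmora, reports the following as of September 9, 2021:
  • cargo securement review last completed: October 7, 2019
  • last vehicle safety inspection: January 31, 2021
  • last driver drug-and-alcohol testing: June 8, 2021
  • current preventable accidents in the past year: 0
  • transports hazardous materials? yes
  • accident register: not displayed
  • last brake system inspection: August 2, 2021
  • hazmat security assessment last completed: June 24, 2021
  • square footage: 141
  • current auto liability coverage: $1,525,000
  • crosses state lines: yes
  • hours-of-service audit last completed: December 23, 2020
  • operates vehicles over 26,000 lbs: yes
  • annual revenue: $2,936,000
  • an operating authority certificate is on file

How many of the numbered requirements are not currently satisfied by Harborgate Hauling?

5

1. driver drug-and-alcohol testing 93 days ago vs limit 90 → not met
2. preventable accidents in the past year 0 ≤ 3 → met
3. vehicle safety inspection 221 days ago vs limit 180 → not met
4. operating authority certificate present → met
5. brake system inspection 38 days ago vs limit 45 → met
6. condition 'transports hazardous materials' holds; auto liability coverage $1,525,000 ≥ $1,475,000 → met
7. hours-of-service audit 260 days ago vs limit 180 → not met
8. condition 'crosses state lines' holds; cargo securement review 703 days ago vs limit 730 → met
9. accident register absent → not met
10. condition 'operates vehicles over 26,000 lbs' holds; hazmat security assessment 77 days ago vs limit 60 → not met
Not met: 5 of 10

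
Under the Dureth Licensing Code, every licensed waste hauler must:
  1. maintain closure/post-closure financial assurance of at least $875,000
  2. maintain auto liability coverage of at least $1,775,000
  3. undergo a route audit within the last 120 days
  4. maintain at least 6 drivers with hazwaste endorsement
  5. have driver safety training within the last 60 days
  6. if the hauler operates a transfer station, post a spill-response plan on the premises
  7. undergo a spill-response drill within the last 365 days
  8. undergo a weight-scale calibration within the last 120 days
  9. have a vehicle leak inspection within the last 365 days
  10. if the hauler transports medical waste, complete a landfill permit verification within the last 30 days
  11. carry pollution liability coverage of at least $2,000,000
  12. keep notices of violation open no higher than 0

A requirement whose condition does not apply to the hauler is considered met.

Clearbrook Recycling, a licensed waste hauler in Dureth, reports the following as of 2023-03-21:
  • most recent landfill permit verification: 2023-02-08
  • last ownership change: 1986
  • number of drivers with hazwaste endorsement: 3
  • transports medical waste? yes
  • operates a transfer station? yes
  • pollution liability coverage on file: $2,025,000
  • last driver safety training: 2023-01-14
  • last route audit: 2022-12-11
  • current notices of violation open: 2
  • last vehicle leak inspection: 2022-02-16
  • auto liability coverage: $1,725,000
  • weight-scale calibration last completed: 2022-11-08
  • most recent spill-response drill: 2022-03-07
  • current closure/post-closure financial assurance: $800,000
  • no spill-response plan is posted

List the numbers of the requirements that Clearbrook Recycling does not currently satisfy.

1. closure/post-closure financial assurance $800,000 < $875,000 → not met
2. auto liability coverage $1,725,000 < $1,775,000 → not met
3. route audit 100 days ago vs limit 120 → met
4. drivers with hazwaste endorsement 3 < 6 → not met
5. driver safety training 66 days ago vs limit 60 → not met
6. condition 'operates a transfer station' holds; spill-response plan absent → not met
7. spill-response drill 379 days ago vs limit 365 → not met
8. weight-scale calibration 133 days ago vs limit 120 → not met
9. vehicle leak inspection 398 days ago vs limit 365 → not met
10. condition 'transports medical waste' holds; landfill permit verification 41 days ago vs limit 30 → not met
11. pollution liability coverage $2,025,000 ≥ $2,000,000 → met
12. notices of violation open 2 > 0 → not met
Not met: 1, 2, 4, 5, 6, 7, 8, 9, 10, 12

1, 2, 4, 5, 6, 7, 8, 9, 10, 12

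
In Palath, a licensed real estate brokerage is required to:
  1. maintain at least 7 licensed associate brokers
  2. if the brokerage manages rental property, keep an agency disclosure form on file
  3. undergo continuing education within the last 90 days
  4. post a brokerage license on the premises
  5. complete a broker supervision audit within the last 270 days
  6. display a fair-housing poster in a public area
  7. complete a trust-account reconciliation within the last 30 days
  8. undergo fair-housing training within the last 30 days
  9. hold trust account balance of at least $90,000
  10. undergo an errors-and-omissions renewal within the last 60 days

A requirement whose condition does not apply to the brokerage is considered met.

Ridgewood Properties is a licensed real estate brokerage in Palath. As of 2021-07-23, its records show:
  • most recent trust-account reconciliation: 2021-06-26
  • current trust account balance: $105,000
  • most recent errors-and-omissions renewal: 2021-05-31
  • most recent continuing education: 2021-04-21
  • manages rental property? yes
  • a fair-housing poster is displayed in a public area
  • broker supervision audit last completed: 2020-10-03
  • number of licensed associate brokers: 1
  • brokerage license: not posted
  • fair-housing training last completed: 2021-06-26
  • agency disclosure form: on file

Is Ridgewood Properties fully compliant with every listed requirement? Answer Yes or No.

1. licensed associate brokers 1 < 7 → not met
2. condition 'manages rental property' holds; agency disclosure form present → met
3. continuing education 93 days ago vs limit 90 → not met
4. brokerage license absent → not met
5. broker supervision audit 293 days ago vs limit 270 → not met
6. fair-housing poster present → met
7. trust-account reconciliation 27 days ago vs limit 30 → met
8. fair-housing training 27 days ago vs limit 30 → met
9. trust account balance $105,000 ≥ $90,000 → met
10. errors-and-omissions renewal 53 days ago vs limit 60 → met
Not met: 1, 3, 4, 5

No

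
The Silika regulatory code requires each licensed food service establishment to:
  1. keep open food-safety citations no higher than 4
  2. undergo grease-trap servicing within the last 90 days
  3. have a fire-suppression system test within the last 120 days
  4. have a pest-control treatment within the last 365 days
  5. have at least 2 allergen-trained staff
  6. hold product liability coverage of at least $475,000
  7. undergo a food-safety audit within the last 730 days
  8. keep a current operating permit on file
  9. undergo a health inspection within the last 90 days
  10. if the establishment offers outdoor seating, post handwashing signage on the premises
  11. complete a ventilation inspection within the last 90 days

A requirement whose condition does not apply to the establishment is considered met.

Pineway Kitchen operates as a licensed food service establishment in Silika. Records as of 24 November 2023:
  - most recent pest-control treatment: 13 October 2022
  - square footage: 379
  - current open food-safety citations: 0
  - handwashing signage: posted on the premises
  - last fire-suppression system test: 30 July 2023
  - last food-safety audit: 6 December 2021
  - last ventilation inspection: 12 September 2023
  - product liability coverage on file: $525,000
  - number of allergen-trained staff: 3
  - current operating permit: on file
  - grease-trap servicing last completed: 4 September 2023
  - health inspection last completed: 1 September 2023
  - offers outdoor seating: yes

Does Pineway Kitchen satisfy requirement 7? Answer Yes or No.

7. food-safety audit 718 days ago vs limit 730 → met

Yes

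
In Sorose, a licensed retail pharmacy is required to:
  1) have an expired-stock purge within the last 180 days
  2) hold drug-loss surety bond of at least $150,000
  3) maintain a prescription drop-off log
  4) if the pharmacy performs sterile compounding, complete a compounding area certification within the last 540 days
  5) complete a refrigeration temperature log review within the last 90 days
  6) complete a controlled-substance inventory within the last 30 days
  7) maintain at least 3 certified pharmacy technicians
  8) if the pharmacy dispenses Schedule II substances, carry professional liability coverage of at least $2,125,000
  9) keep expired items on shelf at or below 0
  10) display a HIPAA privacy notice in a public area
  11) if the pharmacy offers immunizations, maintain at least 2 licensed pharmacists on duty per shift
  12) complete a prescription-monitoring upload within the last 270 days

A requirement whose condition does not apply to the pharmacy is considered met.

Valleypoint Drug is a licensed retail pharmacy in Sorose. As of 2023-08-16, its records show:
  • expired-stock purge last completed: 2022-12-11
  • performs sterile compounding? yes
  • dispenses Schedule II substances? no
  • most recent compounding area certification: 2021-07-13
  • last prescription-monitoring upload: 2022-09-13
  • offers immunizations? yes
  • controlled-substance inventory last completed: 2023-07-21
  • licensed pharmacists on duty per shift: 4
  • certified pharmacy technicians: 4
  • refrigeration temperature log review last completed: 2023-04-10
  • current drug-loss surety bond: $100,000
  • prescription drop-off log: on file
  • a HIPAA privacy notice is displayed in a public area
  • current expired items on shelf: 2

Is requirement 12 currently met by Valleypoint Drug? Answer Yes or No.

12. prescription-monitoring upload 337 days ago vs limit 270 → not met

No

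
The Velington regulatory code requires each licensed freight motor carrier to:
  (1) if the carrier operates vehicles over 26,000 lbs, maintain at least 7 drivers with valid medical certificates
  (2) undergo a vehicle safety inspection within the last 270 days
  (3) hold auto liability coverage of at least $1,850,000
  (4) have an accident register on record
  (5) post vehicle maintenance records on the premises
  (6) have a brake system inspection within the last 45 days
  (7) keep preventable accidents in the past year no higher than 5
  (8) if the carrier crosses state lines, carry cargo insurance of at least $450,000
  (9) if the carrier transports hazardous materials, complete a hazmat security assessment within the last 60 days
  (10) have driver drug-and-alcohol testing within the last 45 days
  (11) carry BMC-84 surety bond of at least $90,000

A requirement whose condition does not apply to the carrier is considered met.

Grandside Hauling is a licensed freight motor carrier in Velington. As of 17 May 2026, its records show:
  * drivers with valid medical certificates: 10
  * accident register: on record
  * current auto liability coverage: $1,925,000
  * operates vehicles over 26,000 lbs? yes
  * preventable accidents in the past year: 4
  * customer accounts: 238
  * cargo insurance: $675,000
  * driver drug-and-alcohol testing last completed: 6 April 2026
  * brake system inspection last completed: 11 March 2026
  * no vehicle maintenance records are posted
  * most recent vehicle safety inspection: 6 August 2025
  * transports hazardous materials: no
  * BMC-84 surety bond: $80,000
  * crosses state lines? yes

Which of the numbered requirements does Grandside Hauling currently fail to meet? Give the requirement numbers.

1. condition 'operates vehicles over 26,000 lbs' holds; drivers with valid medical certificates 10 ≥ 7 → met
2. vehicle safety inspection 284 days ago vs limit 270 → not met
3. auto liability coverage $1,925,000 ≥ $1,850,000 → met
4. accident register present → met
5. vehicle maintenance records absent → not met
6. brake system inspection 67 days ago vs limit 45 → not met
7. preventable accidents in the past year 4 ≤ 5 → met
8. condition 'crosses state lines' holds; cargo insurance $675,000 ≥ $450,000 → met
9. condition 'transports hazardous materials' does not hold → requirement n/a → met
10. driver drug-and-alcohol testing 41 days ago vs limit 45 → met
11. BMC-84 surety bond $80,000 < $90,000 → not met
Not met: 2, 5, 6, 11

2, 5, 6, 11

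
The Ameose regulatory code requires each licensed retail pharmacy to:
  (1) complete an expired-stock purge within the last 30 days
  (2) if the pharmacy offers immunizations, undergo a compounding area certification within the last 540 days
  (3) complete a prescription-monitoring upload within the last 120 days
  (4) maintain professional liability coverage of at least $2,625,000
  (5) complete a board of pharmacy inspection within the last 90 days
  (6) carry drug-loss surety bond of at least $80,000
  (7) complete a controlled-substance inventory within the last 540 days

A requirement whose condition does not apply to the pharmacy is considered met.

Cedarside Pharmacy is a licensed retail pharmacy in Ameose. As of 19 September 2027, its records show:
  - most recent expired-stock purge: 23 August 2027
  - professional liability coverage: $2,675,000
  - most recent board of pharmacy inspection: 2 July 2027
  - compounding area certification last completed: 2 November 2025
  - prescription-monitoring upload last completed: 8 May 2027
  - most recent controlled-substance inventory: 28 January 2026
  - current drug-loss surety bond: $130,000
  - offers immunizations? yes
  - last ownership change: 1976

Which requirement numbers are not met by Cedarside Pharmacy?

2, 3, 7

1. expired-stock purge 27 days ago vs limit 30 → met
2. condition 'offers immunizations' holds; compounding area certification 686 days ago vs limit 540 → not met
3. prescription-monitoring upload 134 days ago vs limit 120 → not met
4. professional liability coverage $2,675,000 ≥ $2,625,000 → met
5. board of pharmacy inspection 79 days ago vs limit 90 → met
6. drug-loss surety bond $130,000 ≥ $80,000 → met
7. controlled-substance inventory 599 days ago vs limit 540 → not met
Not met: 2, 3, 7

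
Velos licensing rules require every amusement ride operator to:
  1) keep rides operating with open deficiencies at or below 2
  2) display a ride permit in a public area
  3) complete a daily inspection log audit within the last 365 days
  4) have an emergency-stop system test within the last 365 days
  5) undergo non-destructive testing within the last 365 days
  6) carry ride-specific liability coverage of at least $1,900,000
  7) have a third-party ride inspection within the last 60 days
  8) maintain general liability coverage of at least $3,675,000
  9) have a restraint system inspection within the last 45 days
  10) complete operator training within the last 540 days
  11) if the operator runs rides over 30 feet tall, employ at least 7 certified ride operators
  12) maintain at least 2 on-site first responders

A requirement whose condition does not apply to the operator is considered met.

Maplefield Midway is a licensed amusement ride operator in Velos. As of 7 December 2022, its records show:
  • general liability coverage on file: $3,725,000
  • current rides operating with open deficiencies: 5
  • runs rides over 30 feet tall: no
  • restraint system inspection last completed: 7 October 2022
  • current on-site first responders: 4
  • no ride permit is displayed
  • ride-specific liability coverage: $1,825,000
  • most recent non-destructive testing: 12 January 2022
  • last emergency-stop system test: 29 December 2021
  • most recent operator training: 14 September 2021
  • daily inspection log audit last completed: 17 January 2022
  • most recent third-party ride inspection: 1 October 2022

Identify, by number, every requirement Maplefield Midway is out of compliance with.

1, 2, 6, 7, 9

1. rides operating with open deficiencies 5 > 2 → not met
2. ride permit absent → not met
3. daily inspection log audit 324 days ago vs limit 365 → met
4. emergency-stop system test 343 days ago vs limit 365 → met
5. non-destructive testing 329 days ago vs limit 365 → met
6. ride-specific liability coverage $1,825,000 < $1,900,000 → not met
7. third-party ride inspection 67 days ago vs limit 60 → not met
8. general liability coverage $3,725,000 ≥ $3,675,000 → met
9. restraint system inspection 61 days ago vs limit 45 → not met
10. operator training 449 days ago vs limit 540 → met
11. condition 'runs rides over 30 feet tall' does not hold → requirement n/a → met
12. on-site first responders 4 ≥ 2 → met
Not met: 1, 2, 6, 7, 9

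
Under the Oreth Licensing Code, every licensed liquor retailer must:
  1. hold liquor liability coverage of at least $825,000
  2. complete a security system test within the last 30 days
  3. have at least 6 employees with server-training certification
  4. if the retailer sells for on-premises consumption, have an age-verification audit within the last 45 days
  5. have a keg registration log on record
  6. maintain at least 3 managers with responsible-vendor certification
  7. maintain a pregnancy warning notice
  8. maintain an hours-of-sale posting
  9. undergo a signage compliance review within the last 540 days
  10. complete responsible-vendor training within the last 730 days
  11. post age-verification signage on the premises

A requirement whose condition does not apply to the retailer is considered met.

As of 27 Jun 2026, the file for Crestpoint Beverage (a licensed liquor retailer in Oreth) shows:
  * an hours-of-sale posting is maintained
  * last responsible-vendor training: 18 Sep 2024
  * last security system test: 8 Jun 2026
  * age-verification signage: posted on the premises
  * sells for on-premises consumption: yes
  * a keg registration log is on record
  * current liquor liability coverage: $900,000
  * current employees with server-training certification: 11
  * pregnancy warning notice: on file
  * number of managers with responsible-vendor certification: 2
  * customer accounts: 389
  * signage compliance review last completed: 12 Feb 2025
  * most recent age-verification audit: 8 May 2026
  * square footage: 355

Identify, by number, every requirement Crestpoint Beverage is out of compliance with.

1. liquor liability coverage $900,000 ≥ $825,000 → met
2. security system test 19 days ago vs limit 30 → met
3. employees with server-training certification 11 ≥ 6 → met
4. condition 'sells for on-premises consumption' holds; age-verification audit 50 days ago vs limit 45 → not met
5. keg registration log present → met
6. managers with responsible-vendor certification 2 < 3 → not met
7. pregnancy warning notice present → met
8. hours-of-sale posting present → met
9. signage compliance review 500 days ago vs limit 540 → met
10. responsible-vendor training 647 days ago vs limit 730 → met
11. age-verification signage present → met
Not met: 4, 6

4, 6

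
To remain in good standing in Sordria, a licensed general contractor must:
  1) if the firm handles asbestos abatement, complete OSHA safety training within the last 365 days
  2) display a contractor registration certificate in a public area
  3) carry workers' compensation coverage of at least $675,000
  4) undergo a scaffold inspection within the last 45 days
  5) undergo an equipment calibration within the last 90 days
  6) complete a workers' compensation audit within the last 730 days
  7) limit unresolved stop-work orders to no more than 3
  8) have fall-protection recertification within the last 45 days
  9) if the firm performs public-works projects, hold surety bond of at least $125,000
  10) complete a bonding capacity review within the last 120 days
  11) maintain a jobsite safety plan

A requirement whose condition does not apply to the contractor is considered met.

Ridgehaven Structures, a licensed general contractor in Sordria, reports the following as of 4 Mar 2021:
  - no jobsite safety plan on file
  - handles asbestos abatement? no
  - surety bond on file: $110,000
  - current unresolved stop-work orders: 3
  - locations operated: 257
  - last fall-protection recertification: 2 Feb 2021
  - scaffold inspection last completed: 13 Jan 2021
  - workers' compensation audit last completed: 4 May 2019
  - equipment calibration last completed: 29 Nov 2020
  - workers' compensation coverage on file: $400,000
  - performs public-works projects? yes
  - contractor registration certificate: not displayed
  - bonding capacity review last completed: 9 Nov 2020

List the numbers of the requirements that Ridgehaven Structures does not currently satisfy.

2, 3, 4, 5, 9, 11

1. condition 'handles asbestos abatement' does not hold → requirement n/a → met
2. contractor registration certificate absent → not met
3. workers' compensation coverage $400,000 < $675,000 → not met
4. scaffold inspection 50 days ago vs limit 45 → not met
5. equipment calibration 95 days ago vs limit 90 → not met
6. workers' compensation audit 670 days ago vs limit 730 → met
7. unresolved stop-work orders 3 ≤ 3 → met
8. fall-protection recertification 30 days ago vs limit 45 → met
9. condition 'performs public-works projects' holds; surety bond $110,000 < $125,000 → not met
10. bonding capacity review 115 days ago vs limit 120 → met
11. jobsite safety plan absent → not met
Not met: 2, 3, 4, 5, 9, 11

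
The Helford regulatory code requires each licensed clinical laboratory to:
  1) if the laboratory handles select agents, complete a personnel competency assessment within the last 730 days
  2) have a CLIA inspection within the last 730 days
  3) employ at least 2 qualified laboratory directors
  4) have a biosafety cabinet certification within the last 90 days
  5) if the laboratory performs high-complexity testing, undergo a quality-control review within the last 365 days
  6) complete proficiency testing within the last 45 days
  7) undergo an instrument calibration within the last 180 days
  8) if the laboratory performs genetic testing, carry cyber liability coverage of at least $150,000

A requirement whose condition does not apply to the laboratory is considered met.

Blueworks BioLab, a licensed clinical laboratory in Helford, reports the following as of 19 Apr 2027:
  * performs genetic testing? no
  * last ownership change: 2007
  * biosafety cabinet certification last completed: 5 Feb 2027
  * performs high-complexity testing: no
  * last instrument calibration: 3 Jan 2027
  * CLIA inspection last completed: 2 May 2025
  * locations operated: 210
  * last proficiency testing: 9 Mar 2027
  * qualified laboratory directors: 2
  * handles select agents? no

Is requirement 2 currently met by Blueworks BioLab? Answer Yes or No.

Yes

2. CLIA inspection 717 days ago vs limit 730 → met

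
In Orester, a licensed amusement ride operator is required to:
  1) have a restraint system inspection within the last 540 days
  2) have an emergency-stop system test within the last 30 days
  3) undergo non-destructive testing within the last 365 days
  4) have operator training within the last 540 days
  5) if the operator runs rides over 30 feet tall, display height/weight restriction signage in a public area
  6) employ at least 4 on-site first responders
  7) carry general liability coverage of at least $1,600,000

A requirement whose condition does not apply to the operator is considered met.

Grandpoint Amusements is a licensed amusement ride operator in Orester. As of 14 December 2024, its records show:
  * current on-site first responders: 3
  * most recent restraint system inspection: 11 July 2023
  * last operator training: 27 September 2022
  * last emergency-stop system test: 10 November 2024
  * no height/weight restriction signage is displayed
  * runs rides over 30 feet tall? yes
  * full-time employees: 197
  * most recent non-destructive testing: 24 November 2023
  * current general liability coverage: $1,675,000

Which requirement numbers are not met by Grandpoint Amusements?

1. restraint system inspection 522 days ago vs limit 540 → met
2. emergency-stop system test 34 days ago vs limit 30 → not met
3. non-destructive testing 386 days ago vs limit 365 → not met
4. operator training 809 days ago vs limit 540 → not met
5. condition 'runs rides over 30 feet tall' holds; height/weight restriction signage absent → not met
6. on-site first responders 3 < 4 → not met
7. general liability coverage $1,675,000 ≥ $1,600,000 → met
Not met: 2, 3, 4, 5, 6

2, 3, 4, 5, 6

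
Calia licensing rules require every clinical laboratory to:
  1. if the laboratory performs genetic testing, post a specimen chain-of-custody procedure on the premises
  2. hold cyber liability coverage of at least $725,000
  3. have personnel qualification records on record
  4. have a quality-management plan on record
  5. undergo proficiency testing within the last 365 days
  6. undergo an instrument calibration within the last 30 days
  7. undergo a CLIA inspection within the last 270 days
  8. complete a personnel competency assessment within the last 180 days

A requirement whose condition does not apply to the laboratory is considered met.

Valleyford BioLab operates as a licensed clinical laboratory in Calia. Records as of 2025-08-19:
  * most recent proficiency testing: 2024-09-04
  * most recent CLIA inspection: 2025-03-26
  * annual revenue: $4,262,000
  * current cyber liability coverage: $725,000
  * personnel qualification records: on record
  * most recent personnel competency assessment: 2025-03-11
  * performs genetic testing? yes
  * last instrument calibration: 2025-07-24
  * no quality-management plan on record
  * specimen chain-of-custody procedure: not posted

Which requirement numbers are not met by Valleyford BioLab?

1, 4

1. condition 'performs genetic testing' holds; specimen chain-of-custody procedure absent → not met
2. cyber liability coverage $725,000 ≥ $725,000 → met
3. personnel qualification records present → met
4. quality-management plan absent → not met
5. proficiency testing 349 days ago vs limit 365 → met
6. instrument calibration 26 days ago vs limit 30 → met
7. CLIA inspection 146 days ago vs limit 270 → met
8. personnel competency assessment 161 days ago vs limit 180 → met
Not met: 1, 4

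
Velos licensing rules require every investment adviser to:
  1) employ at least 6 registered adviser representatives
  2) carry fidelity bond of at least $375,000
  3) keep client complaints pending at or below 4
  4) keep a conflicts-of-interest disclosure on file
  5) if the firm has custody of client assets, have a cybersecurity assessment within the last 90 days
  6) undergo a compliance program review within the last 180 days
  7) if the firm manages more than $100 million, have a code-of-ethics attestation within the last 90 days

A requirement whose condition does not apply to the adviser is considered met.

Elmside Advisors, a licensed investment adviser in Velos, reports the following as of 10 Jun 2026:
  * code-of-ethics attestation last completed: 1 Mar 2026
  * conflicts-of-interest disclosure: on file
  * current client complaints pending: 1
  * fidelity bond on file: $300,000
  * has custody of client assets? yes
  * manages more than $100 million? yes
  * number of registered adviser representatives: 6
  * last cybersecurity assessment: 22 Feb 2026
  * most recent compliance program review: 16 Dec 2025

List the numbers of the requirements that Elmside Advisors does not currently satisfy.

2, 5, 7

1. registered adviser representatives 6 ≥ 6 → met
2. fidelity bond $300,000 < $375,000 → not met
3. client complaints pending 1 ≤ 4 → met
4. conflicts-of-interest disclosure present → met
5. condition 'has custody of client assets' holds; cybersecurity assessment 108 days ago vs limit 90 → not met
6. compliance program review 176 days ago vs limit 180 → met
7. condition 'manages more than $100 million' holds; code-of-ethics attestation 101 days ago vs limit 90 → not met
Not met: 2, 5, 7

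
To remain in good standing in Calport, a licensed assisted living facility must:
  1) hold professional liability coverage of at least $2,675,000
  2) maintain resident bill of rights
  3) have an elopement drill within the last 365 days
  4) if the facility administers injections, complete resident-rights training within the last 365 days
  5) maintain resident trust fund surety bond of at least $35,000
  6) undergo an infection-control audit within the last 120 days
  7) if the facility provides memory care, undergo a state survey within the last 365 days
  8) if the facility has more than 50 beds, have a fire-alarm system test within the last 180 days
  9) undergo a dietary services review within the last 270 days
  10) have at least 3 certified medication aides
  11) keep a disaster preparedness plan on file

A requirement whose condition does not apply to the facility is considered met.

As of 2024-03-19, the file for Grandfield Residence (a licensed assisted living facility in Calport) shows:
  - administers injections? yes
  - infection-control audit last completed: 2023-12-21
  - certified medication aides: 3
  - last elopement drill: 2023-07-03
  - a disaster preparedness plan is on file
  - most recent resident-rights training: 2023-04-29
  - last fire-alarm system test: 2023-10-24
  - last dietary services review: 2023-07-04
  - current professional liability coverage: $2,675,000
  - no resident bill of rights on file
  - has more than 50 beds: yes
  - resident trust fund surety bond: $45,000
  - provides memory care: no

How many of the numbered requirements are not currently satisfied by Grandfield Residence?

1

1. professional liability coverage $2,675,000 ≥ $2,675,000 → met
2. resident bill of rights absent → not met
3. elopement drill 260 days ago vs limit 365 → met
4. condition 'administers injections' holds; resident-rights training 325 days ago vs limit 365 → met
5. resident trust fund surety bond $45,000 ≥ $35,000 → met
6. infection-control audit 89 days ago vs limit 120 → met
7. condition 'provides memory care' does not hold → requirement n/a → met
8. condition 'has more than 50 beds' holds; fire-alarm system test 147 days ago vs limit 180 → met
9. dietary services review 259 days ago vs limit 270 → met
10. certified medication aides 3 ≥ 3 → met
11. disaster preparedness plan present → met
Not met: 1 of 11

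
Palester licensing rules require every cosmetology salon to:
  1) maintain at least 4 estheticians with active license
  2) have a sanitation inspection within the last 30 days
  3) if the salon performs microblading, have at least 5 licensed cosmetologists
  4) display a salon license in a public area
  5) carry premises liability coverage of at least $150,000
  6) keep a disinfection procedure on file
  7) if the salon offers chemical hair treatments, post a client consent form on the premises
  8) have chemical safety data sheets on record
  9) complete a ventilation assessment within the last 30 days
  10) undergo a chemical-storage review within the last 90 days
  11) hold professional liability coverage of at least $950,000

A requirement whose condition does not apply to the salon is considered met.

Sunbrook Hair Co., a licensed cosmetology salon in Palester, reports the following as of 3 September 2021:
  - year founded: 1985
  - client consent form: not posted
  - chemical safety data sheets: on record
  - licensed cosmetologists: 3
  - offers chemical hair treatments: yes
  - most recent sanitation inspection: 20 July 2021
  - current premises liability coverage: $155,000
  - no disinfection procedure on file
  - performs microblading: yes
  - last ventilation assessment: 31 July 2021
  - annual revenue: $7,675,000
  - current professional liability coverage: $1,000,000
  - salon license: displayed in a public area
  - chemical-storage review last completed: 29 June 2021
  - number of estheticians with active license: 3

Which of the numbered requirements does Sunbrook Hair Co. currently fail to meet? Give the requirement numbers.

1. estheticians with active license 3 < 4 → not met
2. sanitation inspection 45 days ago vs limit 30 → not met
3. condition 'performs microblading' holds; licensed cosmetologists 3 < 5 → not met
4. salon license present → met
5. premises liability coverage $155,000 ≥ $150,000 → met
6. disinfection procedure absent → not met
7. condition 'offers chemical hair treatments' holds; client consent form absent → not met
8. chemical safety data sheets present → met
9. ventilation assessment 34 days ago vs limit 30 → not met
10. chemical-storage review 66 days ago vs limit 90 → met
11. professional liability coverage $1,000,000 ≥ $950,000 → met
Not met: 1, 2, 3, 6, 7, 9

1, 2, 3, 6, 7, 9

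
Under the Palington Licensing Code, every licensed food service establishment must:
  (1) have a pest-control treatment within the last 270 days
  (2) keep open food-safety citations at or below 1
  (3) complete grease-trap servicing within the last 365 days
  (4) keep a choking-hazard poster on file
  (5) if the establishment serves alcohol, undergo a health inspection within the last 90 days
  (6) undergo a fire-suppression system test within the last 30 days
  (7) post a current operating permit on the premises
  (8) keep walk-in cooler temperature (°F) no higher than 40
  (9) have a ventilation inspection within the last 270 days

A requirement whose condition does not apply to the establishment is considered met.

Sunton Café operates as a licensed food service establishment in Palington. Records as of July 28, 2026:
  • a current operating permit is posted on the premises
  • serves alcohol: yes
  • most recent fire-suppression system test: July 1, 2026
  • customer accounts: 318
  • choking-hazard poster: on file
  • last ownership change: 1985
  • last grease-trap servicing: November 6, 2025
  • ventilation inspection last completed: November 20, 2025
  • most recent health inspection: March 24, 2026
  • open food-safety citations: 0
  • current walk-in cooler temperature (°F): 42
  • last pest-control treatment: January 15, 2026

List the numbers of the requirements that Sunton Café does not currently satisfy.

5, 8

1. pest-control treatment 194 days ago vs limit 270 → met
2. open food-safety citations 0 ≤ 1 → met
3. grease-trap servicing 264 days ago vs limit 365 → met
4. choking-hazard poster present → met
5. condition 'serves alcohol' holds; health inspection 126 days ago vs limit 90 → not met
6. fire-suppression system test 27 days ago vs limit 30 → met
7. current operating permit present → met
8. walk-in cooler temperature (°F) 42 > 40 → not met
9. ventilation inspection 250 days ago vs limit 270 → met
Not met: 5, 8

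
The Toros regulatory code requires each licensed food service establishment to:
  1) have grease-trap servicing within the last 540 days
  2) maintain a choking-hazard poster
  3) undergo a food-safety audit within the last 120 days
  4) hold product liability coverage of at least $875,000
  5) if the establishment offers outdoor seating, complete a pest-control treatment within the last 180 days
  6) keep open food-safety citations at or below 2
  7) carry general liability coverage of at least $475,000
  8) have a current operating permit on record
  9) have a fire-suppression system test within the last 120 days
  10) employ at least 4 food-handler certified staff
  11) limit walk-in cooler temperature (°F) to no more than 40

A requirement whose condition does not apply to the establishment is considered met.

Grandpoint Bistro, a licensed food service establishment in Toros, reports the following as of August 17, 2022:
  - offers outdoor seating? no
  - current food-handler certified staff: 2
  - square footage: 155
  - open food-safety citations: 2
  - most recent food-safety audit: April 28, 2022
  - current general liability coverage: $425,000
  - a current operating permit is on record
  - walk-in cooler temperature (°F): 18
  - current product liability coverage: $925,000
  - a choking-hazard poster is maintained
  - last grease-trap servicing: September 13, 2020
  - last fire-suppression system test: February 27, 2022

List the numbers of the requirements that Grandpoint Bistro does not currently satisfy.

1. grease-trap servicing 703 days ago vs limit 540 → not met
2. choking-hazard poster present → met
3. food-safety audit 111 days ago vs limit 120 → met
4. product liability coverage $925,000 ≥ $875,000 → met
5. condition 'offers outdoor seating' does not hold → requirement n/a → met
6. open food-safety citations 2 ≤ 2 → met
7. general liability coverage $425,000 < $475,000 → not met
8. current operating permit present → met
9. fire-suppression system test 171 days ago vs limit 120 → not met
10. food-handler certified staff 2 < 4 → not met
11. walk-in cooler temperature (°F) 18 ≤ 40 → met
Not met: 1, 7, 9, 10

1, 7, 9, 10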